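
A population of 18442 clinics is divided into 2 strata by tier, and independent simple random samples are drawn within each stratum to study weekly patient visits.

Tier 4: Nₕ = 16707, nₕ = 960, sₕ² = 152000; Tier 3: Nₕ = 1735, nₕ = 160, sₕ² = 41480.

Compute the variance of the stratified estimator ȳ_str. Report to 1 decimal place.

Var(ȳ_str) = Σₕ Wₕ²(1 − fₕ)sₕ²/nₕ with Wₕ = Nₕ/N, N = 18442.
Tier 4: Wₕ = 0.90592127; term = 0.90592127²·(1 − 0.05746094)·152000/960 = 122.47646.
Tier 3: Wₕ = 0.09407873; term = 0.09407873²·(1 − 0.09221902)·41480/160 = 2.0829688.
Sum = 124.55943.

124.6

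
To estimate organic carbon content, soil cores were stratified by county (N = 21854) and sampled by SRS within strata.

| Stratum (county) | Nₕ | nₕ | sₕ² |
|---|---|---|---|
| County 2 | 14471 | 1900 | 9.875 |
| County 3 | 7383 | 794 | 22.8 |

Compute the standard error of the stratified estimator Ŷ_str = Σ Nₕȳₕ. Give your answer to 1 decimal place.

Var(Ŷ_str) = Σₕ Nₕ²(1 − fₕ)sₕ²/nₕ.
County 2: 14471²·(1 − 1900/14471)·9.875/1900 = 945478.97.
County 3: 7383²·(1 − 794/7383)·22.8/794 = 1.3969045 × 10^6.
Sum = 2.3423835 × 10^6.
SE = √(2.3423835 × 10^6) = 1530.5.

1530.5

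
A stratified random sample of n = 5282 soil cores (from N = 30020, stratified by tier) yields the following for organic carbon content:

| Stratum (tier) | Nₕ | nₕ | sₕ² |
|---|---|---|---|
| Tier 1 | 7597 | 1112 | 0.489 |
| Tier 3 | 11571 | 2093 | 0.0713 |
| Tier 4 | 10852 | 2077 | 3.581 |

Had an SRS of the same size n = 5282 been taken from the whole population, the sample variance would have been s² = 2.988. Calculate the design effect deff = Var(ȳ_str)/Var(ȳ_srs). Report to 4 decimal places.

Var(ȳ_str) = Σ Wₕ²(1−fₕ)sₕ²/nₕ with Wₕ = Nₕ/30020:
  Tier 1: (7597/30020)²·(1−1112/7597)·0.489/1112 = 2.4040019 × 10^-5
  Tier 3: (11571/30020)²·(1−2093/11571)·0.0713/2093 = 4.1455917 × 10^-6
  Tier 4: (10852/30020)²·(1−2077/10852)·3.581/2077 = 1.8218112 × 10^-4
  → Var(ȳ_str) = 2.1036673 × 10^-4.
Var(ȳ_srs) = (1 − 5282/30020)·2.988/5282 = 4.6616117 × 10^-4.
deff = (2.1036673 × 10^-4) / (4.6616117 × 10^-4) = 0.4513.

0.4513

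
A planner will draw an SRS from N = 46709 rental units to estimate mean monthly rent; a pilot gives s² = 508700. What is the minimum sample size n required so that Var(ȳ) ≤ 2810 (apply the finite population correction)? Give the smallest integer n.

181

Without fpc, n₀ = s²/D = 508700/2810 = 181.0320.
With fpc, (1 − n/N)·s²/n ≤ D requires n ≥ n₀/(1 + n₀/N) = 181.0320/(1 + 181.0320/46709) = 180.3331.
Rounding up, n = 181.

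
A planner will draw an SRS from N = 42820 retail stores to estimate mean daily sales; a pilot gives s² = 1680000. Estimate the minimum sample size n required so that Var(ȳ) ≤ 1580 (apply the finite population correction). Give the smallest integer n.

Without fpc, n₀ = s²/D = 1680000/1580 = 1063.2911.
With fpc, (1 − n/N)·s²/n ≤ D requires n ≥ n₀/(1 + n₀/N) = 1063.2911/(1 + 1063.2911/42820) = 1037.5276.
Rounding up, n = 1038.

1038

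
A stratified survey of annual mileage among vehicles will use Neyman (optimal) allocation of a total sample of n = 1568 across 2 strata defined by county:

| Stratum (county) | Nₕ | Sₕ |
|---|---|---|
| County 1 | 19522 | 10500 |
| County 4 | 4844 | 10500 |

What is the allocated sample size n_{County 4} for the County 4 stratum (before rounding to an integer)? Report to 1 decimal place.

311.7

Neyman allocation: nₕ = n·NₕSₕ / Σⱼ NⱼSⱼ.
Σ NⱼSⱼ = 19522·10500 + 4844·10500 = 2.55843 × 10^8.
n_{County 4} = 1568·4844·10500 / (2.55843 × 10^8) = 311.7.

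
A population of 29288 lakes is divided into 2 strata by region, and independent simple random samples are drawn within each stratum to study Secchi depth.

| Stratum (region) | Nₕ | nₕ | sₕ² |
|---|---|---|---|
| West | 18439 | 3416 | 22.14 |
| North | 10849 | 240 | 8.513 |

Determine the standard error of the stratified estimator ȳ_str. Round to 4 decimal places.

Var(ȳ_str) = Σₕ Wₕ²(1 − fₕ)sₕ²/nₕ with Wₕ = Nₕ/N, N = 29288.
West: Wₕ = 0.62957525; term = 0.62957525²·(1 − 0.18525950)·22.14/3416 = 0.0020930247.
North: Wₕ = 0.37042475; term = 0.37042475²·(1 − 0.02212185)·8.513/240 = 0.0047594429.
Sum = 0.0068524676.
SE = √(0.0068524676) = 0.0828.

0.0828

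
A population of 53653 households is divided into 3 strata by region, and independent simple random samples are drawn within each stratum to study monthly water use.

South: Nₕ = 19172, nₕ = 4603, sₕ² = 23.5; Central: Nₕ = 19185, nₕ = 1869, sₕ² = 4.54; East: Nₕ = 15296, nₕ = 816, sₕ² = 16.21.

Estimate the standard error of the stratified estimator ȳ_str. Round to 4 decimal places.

0.0480

Var(ȳ_str) = Σₕ Wₕ²(1 − fₕ)sₕ²/nₕ with Wₕ = Nₕ/N, N = 53653.
South: Wₕ = 0.35733323; term = 0.35733323²·(1 − 0.24008971)·23.5/4603 = 4.9537722 × 10^-4.
Central: Wₕ = 0.35757553; term = 0.35757553²·(1 − 0.09741986)·4.54/1869 = 2.8032892 × 10^-4.
East: Wₕ = 0.28509123; term = 0.28509123²·(1 − 0.05334728)·16.21/816 = 0.0015284501.
Sum = 0.0023041562.
SE = √(0.0023041562) = 0.0480.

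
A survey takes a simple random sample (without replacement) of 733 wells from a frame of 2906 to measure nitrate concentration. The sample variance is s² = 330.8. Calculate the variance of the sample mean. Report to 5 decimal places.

Under SRS without replacement, Var(ȳ) = (1 − f)·s²/n with f = n/N = 733/2906 = 0.25223675.
Var(ȳ) = (1 − 0.25223675)·330.8/733 = 0.74776325·0.45129604 = 0.3374626.

0.33746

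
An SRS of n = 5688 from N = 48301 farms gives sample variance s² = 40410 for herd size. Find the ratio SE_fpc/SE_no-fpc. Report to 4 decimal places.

0.9393

f = n/N = 5688/48301 = 0.11776154.
SE_no-fpc = √(s²/n) = 2.6654137; SE_fpc = √((1−f)s²/n) = 2.5035578.
Ratio = √(1−f) = 0.93927550.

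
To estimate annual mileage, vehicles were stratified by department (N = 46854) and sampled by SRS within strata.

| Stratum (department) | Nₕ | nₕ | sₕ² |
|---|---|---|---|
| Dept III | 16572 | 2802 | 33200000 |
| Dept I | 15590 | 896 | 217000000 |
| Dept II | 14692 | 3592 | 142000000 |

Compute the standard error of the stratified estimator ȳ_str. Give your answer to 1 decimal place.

171.6

Var(ȳ_str) = Σₕ Wₕ²(1 − fₕ)sₕ²/nₕ with Wₕ = Nₕ/N, N = 46854.
Dept III: Wₕ = 0.35369446; term = 0.35369446²·(1 − 0.16908038)·33200000/2802 = 1231.6448.
Dept I: Wₕ = 0.33273573; term = 0.33273573²·(1 − 0.05747274)·217000000/896 = 25272.286.
Dept II: Wₕ = 0.31356981; term = 0.31356981²·(1 − 0.24448680)·142000000/3592 = 2936.7202.
Sum = 29440.651.
SE = √(29440.651) = 171.6.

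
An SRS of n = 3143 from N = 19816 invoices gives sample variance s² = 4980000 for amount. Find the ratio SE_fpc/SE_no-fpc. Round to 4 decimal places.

0.9173

f = n/N = 3143/19816 = 0.15860920.
SE_no-fpc = √(s²/n) = 39.805445; SE_fpc = √((1−f)s²/n) = 36.512482.
Ratio = √(1−f) = 0.91727357.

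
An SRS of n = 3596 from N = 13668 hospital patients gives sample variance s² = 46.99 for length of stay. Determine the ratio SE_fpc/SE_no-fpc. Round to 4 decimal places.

0.8584

f = n/N = 3596/13668 = 0.26309628.
SE_no-fpc = √(s²/n) = 0.11431228; SE_fpc = √((1−f)s²/n) = 0.098129199.
Ratio = √(1−f) = 0.85843096.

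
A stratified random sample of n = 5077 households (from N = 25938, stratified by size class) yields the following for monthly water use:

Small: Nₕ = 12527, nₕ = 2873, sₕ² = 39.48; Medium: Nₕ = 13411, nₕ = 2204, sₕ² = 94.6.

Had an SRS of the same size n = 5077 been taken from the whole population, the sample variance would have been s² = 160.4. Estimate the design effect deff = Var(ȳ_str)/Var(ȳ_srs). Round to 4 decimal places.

Var(ȳ_str) = Σ Wₕ²(1−fₕ)sₕ²/nₕ with Wₕ = Nₕ/25938:
  Small: (12527/25938)²·(1−2873/12527)·39.48/2873 = 0.0024701477
  Medium: (13411/25938)²·(1−2204/13411)·94.6/2204 = 0.0095886421
  → Var(ȳ_str) = 0.01205879.
Var(ȳ_srs) = (1 − 5077/25938)·160.4/5077 = 0.025409484.
deff = 0.01205879 / 0.025409484 = 0.4746.

0.4746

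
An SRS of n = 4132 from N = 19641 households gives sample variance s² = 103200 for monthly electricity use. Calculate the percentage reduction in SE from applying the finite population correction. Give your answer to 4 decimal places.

11.1392

f = n/N = 4132/19641 = 0.21037625.
SE_no-fpc = √(s²/n) = 4.9975793; SE_fpc = √((1−f)s²/n) = 4.4408877.
Ratio = √(1−f) = 0.88860776. Reduction = 100·(1 − 0.88860776) = 11.1392%.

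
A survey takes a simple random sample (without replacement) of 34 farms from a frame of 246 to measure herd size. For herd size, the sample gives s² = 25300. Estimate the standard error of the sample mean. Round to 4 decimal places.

Under SRS without replacement, Var(ȳ) = (1 − f)·s²/n with f = n/N = 34/246 = 0.13821138.
Var(ȳ) = (1 − 0.13821138)·25300/34 = 0.86178862·744.11765 = 641.27212.
SE(ȳ) = √(641.27212) = 25.3234.

25.3234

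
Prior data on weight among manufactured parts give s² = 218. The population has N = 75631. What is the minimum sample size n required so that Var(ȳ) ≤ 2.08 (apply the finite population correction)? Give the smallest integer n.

105

Without fpc, n₀ = s²/D = 218/2.08 = 104.8077.
With fpc, (1 − n/N)·s²/n ≤ D requires n ≥ n₀/(1 + n₀/N) = 104.8077/(1 + 104.8077/75631) = 104.6627.
Rounding up, n = 105.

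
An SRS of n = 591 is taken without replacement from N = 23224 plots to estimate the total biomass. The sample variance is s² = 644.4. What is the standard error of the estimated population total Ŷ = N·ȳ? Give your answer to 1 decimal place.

Var(Ŷ) = N²·Var(ȳ) = N²·(1 − n/N)·s²/n.
f = 591/23224 = 0.02544781; Var(ȳ) = 0.97455219·644.4/591 = 1.0626082.
Var(Ŷ) = 23224² · 1.0626082 = 5.7312217 × 10^8.
SE(Ŷ) = √(5.7312217 × 10^8) = 23940.0.

23940.0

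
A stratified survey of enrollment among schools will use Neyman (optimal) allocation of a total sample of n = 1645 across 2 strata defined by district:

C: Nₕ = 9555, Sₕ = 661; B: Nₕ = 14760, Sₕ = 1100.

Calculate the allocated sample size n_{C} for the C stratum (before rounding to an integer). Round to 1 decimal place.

Neyman allocation: nₕ = n·NₕSₕ / Σⱼ NⱼSⱼ.
Σ NⱼSⱼ = 9555·661 + 14760·1100 = 2.2551855 × 10^7.
n_{C} = 1645·9555·661 / (2.2551855 × 10^7) = 460.7.

460.7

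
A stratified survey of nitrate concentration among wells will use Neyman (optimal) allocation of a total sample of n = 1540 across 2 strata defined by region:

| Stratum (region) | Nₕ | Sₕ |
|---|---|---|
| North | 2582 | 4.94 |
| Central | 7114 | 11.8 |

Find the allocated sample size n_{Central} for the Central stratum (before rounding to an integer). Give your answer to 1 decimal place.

1336.9

Neyman allocation: nₕ = n·NₕSₕ / Σⱼ NⱼSⱼ.
Σ NⱼSⱼ = 2582·4.94 + 7114·11.8 = 96700.28.
n_{Central} = 1540·7114·11.8 / 96700.28 = 1336.9.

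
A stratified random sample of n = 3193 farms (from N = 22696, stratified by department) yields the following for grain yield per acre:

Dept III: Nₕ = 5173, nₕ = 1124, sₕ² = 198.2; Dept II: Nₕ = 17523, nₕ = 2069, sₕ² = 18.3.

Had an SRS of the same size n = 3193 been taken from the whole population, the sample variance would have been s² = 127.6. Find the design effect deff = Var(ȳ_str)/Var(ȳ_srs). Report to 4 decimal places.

Var(ȳ_str) = Σ Wₕ²(1−fₕ)sₕ²/nₕ with Wₕ = Nₕ/22696:
  Dept III: (5173/22696)²·(1−1124/5173)·198.2/1124 = 0.0071701617
  Dept II: (17523/22696)²·(1−2069/17523)·18.3/2069 = 0.0046498755
  → Var(ȳ_str) = 0.011820037.
Var(ȳ_srs) = (1 − 3193/22696)·127.6/3193 = 0.034340282.
deff = 0.011820037 / 0.034340282 = 0.3442.

0.3442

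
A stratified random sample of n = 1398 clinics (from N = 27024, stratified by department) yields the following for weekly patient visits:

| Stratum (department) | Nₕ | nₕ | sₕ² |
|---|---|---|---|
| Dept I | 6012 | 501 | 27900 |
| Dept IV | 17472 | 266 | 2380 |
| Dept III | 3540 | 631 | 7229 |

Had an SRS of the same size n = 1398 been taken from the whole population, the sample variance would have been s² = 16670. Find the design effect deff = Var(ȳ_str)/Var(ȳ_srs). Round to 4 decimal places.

0.5635

Var(ȳ_str) = Σ Wₕ²(1−fₕ)sₕ²/nₕ with Wₕ = Nₕ/27024:
  Dept I: (6012/27024)²·(1−501/6012)·27900/501 = 2.5264843
  Dept IV: (17472/27024)²·(1−266/17472)·2380/266 = 3.6831431
  Dept III: (3540/27024)²·(1−631/3540)·7229/631 = 0.16154614
  → Var(ȳ_str) = 6.3711735.
Var(ȳ_srs) = (1 − 1398/27024)·16670/1398 = 11.307318.
deff = 6.3711735 / 11.307318 = 0.5635.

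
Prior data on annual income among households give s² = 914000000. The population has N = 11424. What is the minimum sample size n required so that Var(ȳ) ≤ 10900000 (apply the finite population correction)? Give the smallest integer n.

Without fpc, n₀ = s²/D = 914000000/10900000 = 83.8532.
With fpc, (1 − n/N)·s²/n ≤ D requires n ≥ n₀/(1 + n₀/N) = 83.8532/(1 + 83.8532/11424) = 83.2422.
Rounding up, n = 84.

84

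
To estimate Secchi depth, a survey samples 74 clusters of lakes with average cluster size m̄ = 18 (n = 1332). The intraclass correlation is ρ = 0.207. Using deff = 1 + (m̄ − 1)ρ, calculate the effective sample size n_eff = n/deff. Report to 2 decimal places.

294.76

deff = 1 + (18 − 1)·0.207 = 1 + 3.519 = 4.519.
n_eff = 1332 / 4.519 = 294.76.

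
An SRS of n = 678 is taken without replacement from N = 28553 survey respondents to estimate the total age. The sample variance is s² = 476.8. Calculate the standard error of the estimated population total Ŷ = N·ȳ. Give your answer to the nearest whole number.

Var(Ŷ) = N²·Var(ȳ) = N²·(1 − n/N)·s²/n.
f = 678/28553 = 0.02374532; Var(ȳ) = 0.97625468·476.8/678 = 0.68654607.
Var(Ŷ) = 28553² · 0.68654607 = 5.5972303 × 10^8.
SE(Ŷ) = √(5.5972303 × 10^8) = 23658.

23658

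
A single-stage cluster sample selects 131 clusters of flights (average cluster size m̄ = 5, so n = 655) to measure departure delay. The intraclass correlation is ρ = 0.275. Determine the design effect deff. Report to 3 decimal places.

2.100

deff = 1 + (5 − 1)·0.275 = 1 + 1.1 = 2.1.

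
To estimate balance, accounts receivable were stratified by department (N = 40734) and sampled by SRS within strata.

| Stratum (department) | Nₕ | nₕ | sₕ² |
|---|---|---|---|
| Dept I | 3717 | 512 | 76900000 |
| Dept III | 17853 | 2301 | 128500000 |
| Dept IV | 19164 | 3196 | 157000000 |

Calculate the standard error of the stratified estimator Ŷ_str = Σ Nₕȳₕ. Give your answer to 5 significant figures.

5.6857 × 10^6

Var(Ŷ_str) = Σₕ Nₕ²(1 − fₕ)sₕ²/nₕ.
Dept I: 3717²·(1 − 512/3717)·76900000/512 = 1.7892745 × 10^12.
Dept III: 17853²·(1 − 2301/17853)·128500000/2301 = 1.5505435 × 10^13.
Dept IV: 19164²·(1 − 3196/19164)·157000000/3196 = 1.5032443 × 10^13.
Sum = 3.2327153 × 10^13.
SE = √(3.2327153 × 10^13) = 5.6857 × 10^6.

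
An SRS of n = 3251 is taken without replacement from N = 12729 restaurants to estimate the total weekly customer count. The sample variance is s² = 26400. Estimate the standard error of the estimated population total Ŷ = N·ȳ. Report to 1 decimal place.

Var(Ŷ) = N²·Var(ȳ) = N²·(1 − n/N)·s²/n.
f = 3251/12729 = 0.25540105; Var(ȳ) = 0.74459895·26400/3251 = 6.046574.
Var(Ŷ) = 12729² · 6.046574 = 9.7971091 × 10^8.
SE(Ŷ) = √(9.7971091 × 10^8) = 31300.3.

31300.3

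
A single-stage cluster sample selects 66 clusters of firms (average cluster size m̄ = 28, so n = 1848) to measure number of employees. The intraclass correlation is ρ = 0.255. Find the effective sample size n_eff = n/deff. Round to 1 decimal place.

deff = 1 + (28 − 1)·0.255 = 1 + 6.885 = 7.885.
n_eff = 1848 / 7.885 = 234.4.

234.4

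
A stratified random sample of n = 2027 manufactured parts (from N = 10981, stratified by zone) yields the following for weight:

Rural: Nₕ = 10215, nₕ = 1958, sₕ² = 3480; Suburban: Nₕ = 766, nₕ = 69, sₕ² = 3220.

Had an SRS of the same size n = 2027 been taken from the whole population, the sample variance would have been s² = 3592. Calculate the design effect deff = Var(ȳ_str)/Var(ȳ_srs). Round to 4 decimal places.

1.0034

Var(ȳ_str) = Σ Wₕ²(1−fₕ)sₕ²/nₕ with Wₕ = Nₕ/10981:
  Rural: (10215/10981)²·(1−1958/10215)·3480/1958 = 1.2432069
  Suburban: (766/10981)²·(1−69/766)·3220/69 = 0.2066258
  → Var(ȳ_str) = 1.4498327.
Var(ȳ_srs) = (1 − 2027/10981)·3592/2027 = 1.4449665.
deff = 1.4498327 / 1.4449665 = 1.0034.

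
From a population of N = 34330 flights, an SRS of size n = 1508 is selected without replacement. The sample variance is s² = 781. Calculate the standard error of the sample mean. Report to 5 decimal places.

0.70367

Under SRS without replacement, Var(ȳ) = (1 − f)·s²/n with f = n/N = 1508/34330 = 0.04392659.
Var(ȳ) = (1 − 0.04392659)·781/1508 = 0.95607341·0.51790451 = 0.49515473.
SE(ȳ) = √(0.49515473) = 0.70367.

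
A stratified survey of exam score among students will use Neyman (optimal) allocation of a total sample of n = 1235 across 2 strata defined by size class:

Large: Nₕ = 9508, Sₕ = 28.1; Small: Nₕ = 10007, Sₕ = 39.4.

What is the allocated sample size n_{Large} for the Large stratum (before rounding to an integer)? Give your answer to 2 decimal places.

Neyman allocation: nₕ = n·NₕSₕ / Σⱼ NⱼSⱼ.
Σ NⱼSⱼ = 9508·28.1 + 10007·39.4 = 661450.6.
n_{Large} = 1235·9508·28.1 / 661450.6 = 498.84.

498.84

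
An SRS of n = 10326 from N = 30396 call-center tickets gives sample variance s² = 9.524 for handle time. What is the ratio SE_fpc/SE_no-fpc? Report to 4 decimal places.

f = n/N = 10326/30396 = 0.33971575.
SE_no-fpc = √(s²/n) = 0.030369919; SE_fpc = √((1−f)s²/n) = 0.024677951.
Ratio = √(1−f) = 0.81257876.

0.8126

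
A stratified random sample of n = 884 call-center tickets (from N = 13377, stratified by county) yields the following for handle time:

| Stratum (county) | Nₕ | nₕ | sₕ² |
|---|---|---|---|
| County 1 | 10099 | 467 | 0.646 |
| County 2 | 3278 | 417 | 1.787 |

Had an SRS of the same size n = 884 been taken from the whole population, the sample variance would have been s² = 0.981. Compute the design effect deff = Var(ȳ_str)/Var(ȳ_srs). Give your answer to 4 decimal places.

0.9423

Var(ȳ_str) = Σ Wₕ²(1−fₕ)sₕ²/nₕ with Wₕ = Nₕ/13377:
  County 1: (10099/13377)²·(1−467/10099)·0.646/467 = 7.5195704 × 10^-4
  County 2: (3278/13377)²·(1−417/3278)·1.787/417 = 2.2459385 × 10^-4
  → Var(ȳ_str) = 9.7655089 × 10^-4.
Var(ȳ_srs) = (1 − 884/13377)·0.981/884 = 0.0010363937.
deff = (9.7655089 × 10^-4) / 0.0010363937 = 0.9423.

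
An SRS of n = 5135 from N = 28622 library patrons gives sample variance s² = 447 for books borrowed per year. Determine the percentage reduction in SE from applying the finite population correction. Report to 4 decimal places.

9.4134

f = n/N = 5135/28622 = 0.17940745.
SE_no-fpc = √(s²/n) = 0.29504179; SE_fpc = √((1−f)s²/n) = 0.26726822.
Ratio = √(1−f) = 0.90586564. Reduction = 100·(1 − 0.90586564) = 9.4134%.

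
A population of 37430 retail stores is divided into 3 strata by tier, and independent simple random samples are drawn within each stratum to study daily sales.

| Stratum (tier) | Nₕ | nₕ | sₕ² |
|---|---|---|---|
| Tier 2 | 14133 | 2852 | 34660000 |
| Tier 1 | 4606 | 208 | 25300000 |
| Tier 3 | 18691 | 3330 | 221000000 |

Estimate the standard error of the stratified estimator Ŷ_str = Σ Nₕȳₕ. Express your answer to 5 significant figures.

Var(Ŷ_str) = Σₕ Nₕ²(1 − fₕ)sₕ²/nₕ.
Tier 2: 14133²·(1 − 2852/14133)·34660000/2852 = 1.937586 × 10^12.
Tier 1: 4606²·(1 − 208/4606)·25300000/208 = 2.4639753 × 10^12.
Tier 3: 18691²·(1 − 3330/18691)·221000000/3330 = 1.905461 × 10^13.
Sum = 2.3456171 × 10^13.
SE = √(2.3456171 × 10^13) = 4.8432 × 10^6.

4.8432 × 10^6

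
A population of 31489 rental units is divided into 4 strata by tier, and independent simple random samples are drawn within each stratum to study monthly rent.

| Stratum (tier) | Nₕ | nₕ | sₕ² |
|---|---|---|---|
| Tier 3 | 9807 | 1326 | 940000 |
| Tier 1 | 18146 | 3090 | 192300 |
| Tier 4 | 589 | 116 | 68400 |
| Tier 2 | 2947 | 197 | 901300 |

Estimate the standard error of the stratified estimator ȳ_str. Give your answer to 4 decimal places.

10.6850

Var(ȳ_str) = Σₕ Wₕ²(1 − fₕ)sₕ²/nₕ with Wₕ = Nₕ/N, N = 31489.
Tier 3: Wₕ = 0.31144209; term = 0.31144209²·(1 − 0.13520954)·940000/1326 = 59.463413.
Tier 1: Wₕ = 0.57626473; term = 0.57626473²·(1 − 0.17028546)·192300/3090 = 17.147214.
Tier 4: Wₕ = 0.01870494; term = 0.01870494²·(1 − 0.19694397)·68400/116 = 0.16567494.
Tier 2: Wₕ = 0.09358824; term = 0.09358824²·(1 − 0.06684764)·901300/197 = 37.393683.
Sum = 114.16998.
SE = √(114.16998) = 10.6850.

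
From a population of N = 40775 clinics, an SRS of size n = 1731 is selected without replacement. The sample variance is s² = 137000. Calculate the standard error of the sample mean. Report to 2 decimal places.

Under SRS without replacement, Var(ȳ) = (1 − f)·s²/n with f = n/N = 1731/40775 = 0.04245248.
Var(ȳ) = (1 − 0.04245248)·137000/1731 = 0.95754752·79.145003 = 75.785101.
SE(ȳ) = √(75.785101) = 8.71.

8.71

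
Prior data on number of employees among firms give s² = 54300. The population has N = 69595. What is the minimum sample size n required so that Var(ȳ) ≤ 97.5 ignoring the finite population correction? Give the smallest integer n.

Without fpc, n₀ = s²/D = 54300/97.5 = 556.9231.
Rounding up, n = 557.

557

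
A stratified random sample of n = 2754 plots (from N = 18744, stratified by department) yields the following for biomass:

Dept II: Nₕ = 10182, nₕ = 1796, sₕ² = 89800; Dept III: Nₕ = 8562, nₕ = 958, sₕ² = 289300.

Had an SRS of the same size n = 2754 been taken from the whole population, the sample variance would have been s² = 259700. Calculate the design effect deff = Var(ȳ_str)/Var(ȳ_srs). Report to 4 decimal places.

Var(ȳ_str) = Σ Wₕ²(1−fₕ)sₕ²/nₕ with Wₕ = Nₕ/18744:
  Dept II: (10182/18744)²·(1−1796/10182)·89800/1796 = 12.151598
  Dept III: (8562/18744)²·(1−958/8562)·289300/958 = 55.959742
  → Var(ȳ_str) = 68.11134.
Var(ȳ_srs) = (1 − 2754/18744)·259700/2754 = 80.444101.
deff = 68.11134 / 80.444101 = 0.8467.

0.8467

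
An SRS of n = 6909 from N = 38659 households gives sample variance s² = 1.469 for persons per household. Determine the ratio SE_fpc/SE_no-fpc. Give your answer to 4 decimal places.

0.9062

f = n/N = 6909/38659 = 0.17871647.
SE_no-fpc = √(s²/n) = 0.014581537; SE_fpc = √((1−f)s²/n) = 0.013214473.
Ratio = √(1−f) = 0.90624695.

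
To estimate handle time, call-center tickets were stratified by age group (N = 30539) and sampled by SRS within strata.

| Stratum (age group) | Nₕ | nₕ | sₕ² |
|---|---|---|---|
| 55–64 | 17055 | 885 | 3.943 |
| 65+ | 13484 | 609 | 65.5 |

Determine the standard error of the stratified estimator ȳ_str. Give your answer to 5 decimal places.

Var(ȳ_str) = Σₕ Wₕ²(1 − fₕ)sₕ²/nₕ with Wₕ = Nₕ/N, N = 30539.
55–64: Wₕ = 0.55846622; term = 0.55846622²·(1 − 0.05189094)·3.943/885 = 0.0013174545.
65+: Wₕ = 0.44153378; term = 0.44153378²·(1 − 0.04516464)·65.5/609 = 0.020020751.
Sum = 0.021338206.
SE = √(0.021338206) = 0.14608.

0.14608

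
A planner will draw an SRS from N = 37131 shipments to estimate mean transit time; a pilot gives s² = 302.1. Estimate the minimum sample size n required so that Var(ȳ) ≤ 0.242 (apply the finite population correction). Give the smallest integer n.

Without fpc, n₀ = s²/D = 302.1/0.242 = 1248.3471.
With fpc, (1 − n/N)·s²/n ≤ D requires n ≥ n₀/(1 + n₀/N) = 1248.3471/(1 + 1248.3471/37131) = 1207.7427.
Rounding up, n = 1208.

1208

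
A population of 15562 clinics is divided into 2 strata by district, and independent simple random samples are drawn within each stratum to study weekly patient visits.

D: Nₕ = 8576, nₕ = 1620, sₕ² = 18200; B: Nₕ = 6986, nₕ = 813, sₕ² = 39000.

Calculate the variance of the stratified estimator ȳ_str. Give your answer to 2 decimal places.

11.31

Var(ȳ_str) = Σₕ Wₕ²(1 − fₕ)sₕ²/nₕ with Wₕ = Nₕ/N, N = 15562.
D: Wₕ = 0.55108598; term = 0.55108598²·(1 − 0.18889925)·18200/1620 = 2.767387.
B: Wₕ = 0.44891402; term = 0.44891402²·(1 − 0.11637561)·39000/813 = 8.5421678.
Sum = 11.309555.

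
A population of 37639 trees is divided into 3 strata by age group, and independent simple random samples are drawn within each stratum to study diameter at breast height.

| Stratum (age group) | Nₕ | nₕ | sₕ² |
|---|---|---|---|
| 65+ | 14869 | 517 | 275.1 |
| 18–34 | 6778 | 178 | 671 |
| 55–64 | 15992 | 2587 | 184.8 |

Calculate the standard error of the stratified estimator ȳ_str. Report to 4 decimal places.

0.4583

Var(ȳ_str) = Σₕ Wₕ²(1 − fₕ)sₕ²/nₕ with Wₕ = Nₕ/N, N = 37639.
65+: Wₕ = 0.39504238; term = 0.39504238²·(1 − 0.03477033)·275.1/517 = 0.080152686.
18–34: Wₕ = 0.18007917; term = 0.18007917²·(1 − 0.02626143)·671/178 = 0.11903423.
55–64: Wₕ = 0.42487845; term = 0.42487845²·(1 − 0.16176838)·184.8/2587 = 0.010809335.
Sum = 0.20999625.
SE = √(0.20999625) = 0.4583.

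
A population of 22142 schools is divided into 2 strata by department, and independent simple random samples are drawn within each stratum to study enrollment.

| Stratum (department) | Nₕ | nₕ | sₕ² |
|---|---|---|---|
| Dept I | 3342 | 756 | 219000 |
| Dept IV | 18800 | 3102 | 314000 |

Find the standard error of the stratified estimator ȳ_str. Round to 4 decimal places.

8.1265

Var(ȳ_str) = Σₕ Wₕ²(1 − fₕ)sₕ²/nₕ with Wₕ = Nₕ/N, N = 22142.
Dept I: Wₕ = 0.15093487; term = 0.15093487²·(1 − 0.22621185)·219000/756 = 5.106503.
Dept IV: Wₕ = 0.84906513; term = 0.84906513²·(1 − 0.16500000)·314000/3102 = 60.93353.
Sum = 66.040033.
SE = √(66.040033) = 8.1265.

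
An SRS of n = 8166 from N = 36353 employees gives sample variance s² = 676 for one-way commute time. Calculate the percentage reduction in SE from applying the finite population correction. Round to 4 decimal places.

11.9449

f = n/N = 8166/36353 = 0.22463070.
SE_no-fpc = √(s²/n) = 0.28771908; SE_fpc = √((1−f)s²/n) = 0.2533512.
Ratio = √(1−f) = 0.88055056. Reduction = 100·(1 − 0.88055056) = 11.9449%.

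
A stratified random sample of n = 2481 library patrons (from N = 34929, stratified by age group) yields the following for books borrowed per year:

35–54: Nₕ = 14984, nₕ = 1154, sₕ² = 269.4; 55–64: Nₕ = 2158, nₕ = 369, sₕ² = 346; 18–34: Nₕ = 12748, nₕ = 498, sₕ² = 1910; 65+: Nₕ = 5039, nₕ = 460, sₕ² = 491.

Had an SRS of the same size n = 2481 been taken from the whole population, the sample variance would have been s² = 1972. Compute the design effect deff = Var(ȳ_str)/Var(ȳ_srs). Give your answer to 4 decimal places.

0.7499

Var(ȳ_str) = Σ Wₕ²(1−fₕ)sₕ²/nₕ with Wₕ = Nₕ/34929:
  35–54: (14984/34929)²·(1−1154/14984)·269.4/1154 = 0.039652395
  55–64: (2158/34929)²·(1−369/2158)·346/369 = 0.002967148
  18–34: (12748/34929)²·(1−498/12748)·1910/498 = 0.49091903
  65+: (5039/34929)²·(1−460/5039)·491/460 = 0.020186748
  → Var(ȳ_str) = 0.55372532.
Var(ȳ_srs) = (1 − 2481/34929)·1972/2481 = 0.73838341.
deff = 0.55372532 / 0.73838341 = 0.7499.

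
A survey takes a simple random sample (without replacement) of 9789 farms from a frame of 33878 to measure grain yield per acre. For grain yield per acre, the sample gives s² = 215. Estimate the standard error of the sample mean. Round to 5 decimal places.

0.12497

Under SRS without replacement, Var(ȳ) = (1 − f)·s²/n with f = n/N = 9789/33878 = 0.28894858.
Var(ȳ) = (1 − 0.28894858)·215/9789 = 0.71105142·0.021963428 = 0.015617127.
SE(ȳ) = √(0.015617127) = 0.12497.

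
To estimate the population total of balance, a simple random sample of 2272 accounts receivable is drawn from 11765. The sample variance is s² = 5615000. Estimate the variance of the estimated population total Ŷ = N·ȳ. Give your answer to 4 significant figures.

Var(Ŷ) = N²·Var(ȳ) = N²·(1 − n/N)·s²/n.
f = 2272/11765 = 0.19311517; Var(ȳ) = 0.80688483·5615000/2272 = 1994.1278.
Var(Ŷ) = 11765² · 1994.1278 = 2.7601765 × 10^11.

2.760 × 10^11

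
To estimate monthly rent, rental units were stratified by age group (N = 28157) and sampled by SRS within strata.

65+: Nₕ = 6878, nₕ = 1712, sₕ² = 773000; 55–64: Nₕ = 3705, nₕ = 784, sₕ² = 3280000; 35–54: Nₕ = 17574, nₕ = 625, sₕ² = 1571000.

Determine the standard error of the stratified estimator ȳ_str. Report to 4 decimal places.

Var(ȳ_str) = Σₕ Wₕ²(1 − fₕ)sₕ²/nₕ with Wₕ = Nₕ/N, N = 28157.
65+: Wₕ = 0.24427318; term = 0.24427318²·(1 − 0.24890957)·773000/1712 = 20.235761.
55–64: Wₕ = 0.13158362; term = 0.13158362²·(1 − 0.21160594)·3280000/784 = 57.109031.
35–54: Wₕ = 0.62414320; term = 0.62414320²·(1 − 0.03556390)·1571000/625 = 944.36114.
Sum = 1021.7059.
SE = √(1021.7059) = 31.9641.

31.9641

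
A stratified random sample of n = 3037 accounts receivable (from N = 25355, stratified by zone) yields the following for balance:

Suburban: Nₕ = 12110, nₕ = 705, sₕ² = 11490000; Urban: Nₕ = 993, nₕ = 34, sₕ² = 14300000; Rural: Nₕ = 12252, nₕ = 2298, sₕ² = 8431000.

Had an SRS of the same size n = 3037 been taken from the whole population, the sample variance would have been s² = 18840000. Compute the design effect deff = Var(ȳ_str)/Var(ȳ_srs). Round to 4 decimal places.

Var(ȳ_str) = Σ Wₕ²(1−fₕ)sₕ²/nₕ with Wₕ = Nₕ/25355:
  Suburban: (12110/25355)²·(1−705/12110)·11490000/705 = 3501.4112
  Urban: (993/25355)²·(1−34/993)·14300000/34 = 623.01391
  Rural: (12252/25355)²·(1−2298/12252)·8431000/2298 = 695.99554
  → Var(ȳ_str) = 4820.4207.
Var(ȳ_srs) = (1 − 3037/25355)·18840000/3037 = 5460.4416.
deff = 4820.4207 / 5460.4416 = 0.8828.

0.8828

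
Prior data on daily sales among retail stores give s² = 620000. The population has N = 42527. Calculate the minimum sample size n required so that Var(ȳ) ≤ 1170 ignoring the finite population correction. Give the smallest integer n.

Without fpc, n₀ = s²/D = 620000/1170 = 529.9145.
Rounding up, n = 530.

530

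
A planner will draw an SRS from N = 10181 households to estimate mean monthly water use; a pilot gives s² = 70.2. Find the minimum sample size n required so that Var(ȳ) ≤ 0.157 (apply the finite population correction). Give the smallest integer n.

429

Without fpc, n₀ = s²/D = 70.2/0.157 = 447.1338.
With fpc, (1 − n/N)·s²/n ≤ D requires n ≥ n₀/(1 + n₀/N) = 447.1338/(1 + 447.1338/10181) = 428.3225.
Rounding up, n = 429.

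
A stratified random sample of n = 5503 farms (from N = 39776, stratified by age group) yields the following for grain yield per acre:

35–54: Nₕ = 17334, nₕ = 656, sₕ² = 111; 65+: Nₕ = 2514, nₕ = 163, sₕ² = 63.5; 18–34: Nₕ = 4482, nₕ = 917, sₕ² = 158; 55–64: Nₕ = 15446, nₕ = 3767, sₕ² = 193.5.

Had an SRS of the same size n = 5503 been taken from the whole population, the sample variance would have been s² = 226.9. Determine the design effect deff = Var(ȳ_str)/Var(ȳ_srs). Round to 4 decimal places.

1.1251

Var(ȳ_str) = Σ Wₕ²(1−fₕ)sₕ²/nₕ with Wₕ = Nₕ/39776:
  35–54: (17334/39776)²·(1−656/17334)·111/656 = 0.03091859
  65+: (2514/39776)²·(1−163/2514)·63.5/163 = 0.0014553311
  18–34: (4482/39776)²·(1−917/4482)·158/917 = 0.0017401109
  55–64: (15446/39776)²·(1−3767/15446)·193.5/3767 = 0.0058568597
  → Var(ȳ_str) = 0.039970892.
Var(ȳ_srs) = (1 − 5503/39776)·226.9/5503 = 0.03552761.
deff = 0.039970892 / 0.03552761 = 1.1251.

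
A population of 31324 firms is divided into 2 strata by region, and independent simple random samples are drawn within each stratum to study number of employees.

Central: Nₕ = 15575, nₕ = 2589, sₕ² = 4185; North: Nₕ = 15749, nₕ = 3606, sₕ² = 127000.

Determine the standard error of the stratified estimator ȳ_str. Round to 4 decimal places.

Var(ȳ_str) = Σₕ Wₕ²(1 − fₕ)sₕ²/nₕ with Wₕ = Nₕ/N, N = 31324.
Central: Wₕ = 0.49722258; term = 0.49722258²·(1 − 0.16622793)·4185/2589 = 0.33320571.
North: Wₕ = 0.50277742; term = 0.50277742²·(1 − 0.22896692)·127000/3606 = 6.8643994.
Sum = 7.1976051.
SE = √(7.1976051) = 2.6828.

2.6828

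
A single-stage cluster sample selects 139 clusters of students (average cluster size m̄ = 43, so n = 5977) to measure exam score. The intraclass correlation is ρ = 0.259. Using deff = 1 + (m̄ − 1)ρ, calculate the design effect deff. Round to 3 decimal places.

deff = 1 + (43 − 1)·0.259 = 1 + 10.878 = 11.878.

11.878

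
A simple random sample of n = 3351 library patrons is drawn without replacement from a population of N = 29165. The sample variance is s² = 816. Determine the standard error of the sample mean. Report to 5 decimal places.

Under SRS without replacement, Var(ȳ) = (1 − f)·s²/n with f = n/N = 3351/29165 = 0.11489799.
Var(ȳ) = (1 − 0.11489799)·816/3351 = 0.88510201·0.2435094 = 0.21553066.
SE(ȳ) = √(0.21553066) = 0.46425.

0.46425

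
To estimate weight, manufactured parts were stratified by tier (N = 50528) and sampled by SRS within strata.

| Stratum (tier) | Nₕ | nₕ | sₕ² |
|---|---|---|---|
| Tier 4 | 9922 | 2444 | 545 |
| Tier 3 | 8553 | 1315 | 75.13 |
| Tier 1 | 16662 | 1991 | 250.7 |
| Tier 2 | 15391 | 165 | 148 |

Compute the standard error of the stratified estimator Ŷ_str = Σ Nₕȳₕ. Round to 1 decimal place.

Var(Ŷ_str) = Σₕ Nₕ²(1 − fₕ)sₕ²/nₕ.
Tier 4: 9922²·(1 − 2444/9922)·545/2444 = 1.6545503 × 10^7.
Tier 3: 8553²·(1 − 1315/8553)·75.13/1315 = 3.5369155 × 10^6.
Tier 1: 16662²·(1 − 1991/16662)·250.7/1991 = 3.0780093 × 10^7.
Tier 2: 15391²·(1 − 165/15391)·148/165 = 2.101989 × 10^8.
Sum = 2.6106141 × 10^8.
SE = √(2.6106141 × 10^8) = 16157.4.

16157.4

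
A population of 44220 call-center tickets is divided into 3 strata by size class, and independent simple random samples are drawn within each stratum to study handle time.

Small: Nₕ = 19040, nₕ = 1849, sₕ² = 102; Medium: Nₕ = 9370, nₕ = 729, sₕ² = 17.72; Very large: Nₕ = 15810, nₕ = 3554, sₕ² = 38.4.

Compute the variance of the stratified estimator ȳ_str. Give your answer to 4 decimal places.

Var(ȳ_str) = Σₕ Wₕ²(1 − fₕ)sₕ²/nₕ with Wₕ = Nₕ/N, N = 44220.
Small: Wₕ = 0.43057440; term = 0.43057440²·(1 − 0.09711134)·102/1849 = 0.009234085.
Medium: Wₕ = 0.21189507; term = 0.21189507²·(1 − 0.07780149)·17.72/729 = 0.0010064734.
Very large: Wₕ = 0.35753053; term = 0.35753053²·(1 − 0.22479443)·38.4/3554 = 0.0010706732.
Sum = 0.011311232.

0.0113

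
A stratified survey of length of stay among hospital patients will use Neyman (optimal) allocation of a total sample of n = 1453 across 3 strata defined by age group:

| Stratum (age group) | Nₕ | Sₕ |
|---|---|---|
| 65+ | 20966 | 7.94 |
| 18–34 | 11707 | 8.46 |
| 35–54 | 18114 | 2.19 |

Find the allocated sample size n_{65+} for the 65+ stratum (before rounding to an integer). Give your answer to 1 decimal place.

792.6

Neyman allocation: nₕ = n·NₕSₕ / Σⱼ NⱼSⱼ.
Σ NⱼSⱼ = 20966·7.94 + 11707·8.46 + 18114·2.19 = 305180.92.
n_{65+} = 1453·20966·7.94 / 305180.92 = 792.6.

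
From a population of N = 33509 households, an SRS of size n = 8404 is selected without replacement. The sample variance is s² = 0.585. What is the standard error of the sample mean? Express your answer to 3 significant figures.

Under SRS without replacement, Var(ȳ) = (1 − f)·s²/n with f = n/N = 8404/33509 = 0.25079829.
Var(ȳ) = (1 − 0.25079829)·0.585/8404 = 0.74920171·6.960971 × 10^-5 = 5.2151713 × 10^-5.
SE(ȳ) = √(5.2151713 × 10^-5) = 0.00722.

0.00722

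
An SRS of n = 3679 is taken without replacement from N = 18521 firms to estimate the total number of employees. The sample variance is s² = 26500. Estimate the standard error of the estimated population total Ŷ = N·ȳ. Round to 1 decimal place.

44497.6

Var(Ŷ) = N²·Var(ȳ) = N²·(1 − n/N)·s²/n.
f = 3679/18521 = 0.19863938; Var(ȳ) = 0.80136062·26500/3679 = 5.772236.
Var(Ŷ) = 18521² · 5.772236 = 1.9800353 × 10^9.
SE(Ŷ) = √(1.9800353 × 10^9) = 44497.6.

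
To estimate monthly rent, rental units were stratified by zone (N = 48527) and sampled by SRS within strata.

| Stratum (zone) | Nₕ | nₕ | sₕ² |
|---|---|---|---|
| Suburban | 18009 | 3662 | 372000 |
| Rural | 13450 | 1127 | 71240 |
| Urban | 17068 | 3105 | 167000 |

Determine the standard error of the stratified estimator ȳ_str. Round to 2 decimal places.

4.59

Var(ȳ_str) = Σₕ Wₕ²(1 − fₕ)sₕ²/nₕ with Wₕ = Nₕ/N, N = 48527.
Suburban: Wₕ = 0.37111299; term = 0.37111299²·(1 − 0.20334277)·372000/3662 = 11.145727.
Rural: Wₕ = 0.27716529; term = 0.27716529²·(1 − 0.08379182)·71240/1127 = 4.4490967.
Urban: Wₕ = 0.35172172; term = 0.35172172²·(1 − 0.18191938)·167000/3105 = 5.4431381.
Sum = 21.037962.
SE = √(21.037962) = 4.59.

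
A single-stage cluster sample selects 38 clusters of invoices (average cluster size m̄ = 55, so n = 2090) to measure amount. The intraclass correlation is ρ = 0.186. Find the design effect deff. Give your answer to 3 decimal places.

11.044

deff = 1 + (55 − 1)·0.186 = 1 + 10.044 = 11.044.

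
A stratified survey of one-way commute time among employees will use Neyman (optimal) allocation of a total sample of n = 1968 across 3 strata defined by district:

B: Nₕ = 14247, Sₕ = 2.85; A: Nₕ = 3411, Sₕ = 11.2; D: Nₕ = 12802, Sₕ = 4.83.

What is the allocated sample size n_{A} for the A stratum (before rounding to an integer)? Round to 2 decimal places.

534.58

Neyman allocation: nₕ = n·NₕSₕ / Σⱼ NⱼSⱼ.
Σ NⱼSⱼ = 14247·2.85 + 3411·11.2 + 12802·4.83 = 140640.81.
n_{A} = 1968·3411·11.2 / 140640.81 = 534.58.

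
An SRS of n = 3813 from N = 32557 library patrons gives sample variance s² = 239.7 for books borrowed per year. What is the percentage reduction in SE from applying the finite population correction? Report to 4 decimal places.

6.0382

f = n/N = 3813/32557 = 0.11711767.
SE_no-fpc = √(s²/n) = 0.25072672; SE_fpc = √((1−f)s²/n) = 0.23558738.
Ratio = √(1−f) = 0.93961818. Reduction = 100·(1 − 0.93961818) = 6.0382%.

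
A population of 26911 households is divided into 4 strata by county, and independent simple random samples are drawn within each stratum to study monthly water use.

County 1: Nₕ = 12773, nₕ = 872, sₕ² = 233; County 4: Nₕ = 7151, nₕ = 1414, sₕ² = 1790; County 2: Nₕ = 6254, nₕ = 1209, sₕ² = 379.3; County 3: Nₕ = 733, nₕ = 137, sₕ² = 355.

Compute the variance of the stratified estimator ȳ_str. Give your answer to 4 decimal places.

Var(ȳ_str) = Σₕ Wₕ²(1 − fₕ)sₕ²/nₕ with Wₕ = Nₕ/N, N = 26911.
County 1: Wₕ = 0.47463862; term = 0.47463862²·(1 − 0.06826900)·233/872 = 0.056086215.
County 4: Wₕ = 0.26572777; term = 0.26572777²·(1 − 0.19773458)·1790/1414 = 0.071712618.
County 2: Wₕ = 0.23239567; term = 0.23239567²·(1 − 0.19331628)·379.3/1209 = 0.013668345.
County 3: Wₕ = 0.02723793; term = 0.02723793²·(1 − 0.18690314)·355/137 = 0.0015631417.
Sum = 0.14303032.

0.1430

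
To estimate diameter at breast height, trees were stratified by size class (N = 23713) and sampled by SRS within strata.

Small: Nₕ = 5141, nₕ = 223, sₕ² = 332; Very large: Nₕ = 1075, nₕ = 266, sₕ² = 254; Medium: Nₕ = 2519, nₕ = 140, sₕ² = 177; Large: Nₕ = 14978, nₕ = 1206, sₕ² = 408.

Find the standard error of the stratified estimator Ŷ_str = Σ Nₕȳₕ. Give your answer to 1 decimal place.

10762.6

Var(Ŷ_str) = Σₕ Nₕ²(1 − fₕ)sₕ²/nₕ.
Small: 5141²·(1 − 223/5141)·332/223 = 3.764171 × 10^7.
Very large: 1075²·(1 − 266/1075)·254/266 = 830441.54.
Medium: 2519²·(1 − 140/2519)·177/140 = 7.5764863 × 10^6.
Large: 14978²·(1 − 1206/14978)·408/1206 = 6.9785259 × 10^7.
Sum = 1.158339 × 10^8.
SE = √(1.158339 × 10^8) = 10762.6.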